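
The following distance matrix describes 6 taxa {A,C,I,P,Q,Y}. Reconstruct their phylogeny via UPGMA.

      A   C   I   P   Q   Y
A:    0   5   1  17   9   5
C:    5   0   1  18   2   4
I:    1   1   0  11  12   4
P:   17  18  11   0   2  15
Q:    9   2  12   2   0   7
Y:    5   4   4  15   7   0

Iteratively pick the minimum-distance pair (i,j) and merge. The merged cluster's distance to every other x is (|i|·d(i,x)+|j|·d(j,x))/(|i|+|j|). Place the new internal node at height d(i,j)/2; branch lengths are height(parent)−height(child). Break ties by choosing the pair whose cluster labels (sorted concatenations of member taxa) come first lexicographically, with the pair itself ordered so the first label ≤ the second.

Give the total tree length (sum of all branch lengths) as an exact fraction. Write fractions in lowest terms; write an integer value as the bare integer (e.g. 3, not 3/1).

iteration 1: select A,I (d=1); attach at lengths (1/2, 1/2); label the merged cluster AI
  updated: d(AI,C)=3, d(AI,P)=14, d(AI,Q)=21/2, d(AI,Y)=9/2
iteration 2: select C,Q (d=2); attach at lengths (1, 1); label the merged cluster CQ
  updated: d(AI,CQ)=27/4, d(CQ,P)=10, d(CQ,Y)=11/2
iteration 3: select AI,Y (d=9/2); attach at lengths (7/4, 9/4); label the merged cluster AIY
  updated: d(AIY,CQ)=19/3, d(AIY,P)=43/3
iteration 4: select AIY,CQ (d=19/3); attach at lengths (11/12, 13/6); label the merged cluster ACIQY
  updated: d(ACIQY,P)=63/5
iteration 5: select ACIQY,P (d=63/5); attach at lengths (47/15, 63/10); label the merged cluster ACIPQY
final tree: ((((A:1/2,I:1/2):7/4,Y:9/4):11/12,(C:1,Q:1):13/6):47/15,P:63/10)
total length: 1171/60

1171/60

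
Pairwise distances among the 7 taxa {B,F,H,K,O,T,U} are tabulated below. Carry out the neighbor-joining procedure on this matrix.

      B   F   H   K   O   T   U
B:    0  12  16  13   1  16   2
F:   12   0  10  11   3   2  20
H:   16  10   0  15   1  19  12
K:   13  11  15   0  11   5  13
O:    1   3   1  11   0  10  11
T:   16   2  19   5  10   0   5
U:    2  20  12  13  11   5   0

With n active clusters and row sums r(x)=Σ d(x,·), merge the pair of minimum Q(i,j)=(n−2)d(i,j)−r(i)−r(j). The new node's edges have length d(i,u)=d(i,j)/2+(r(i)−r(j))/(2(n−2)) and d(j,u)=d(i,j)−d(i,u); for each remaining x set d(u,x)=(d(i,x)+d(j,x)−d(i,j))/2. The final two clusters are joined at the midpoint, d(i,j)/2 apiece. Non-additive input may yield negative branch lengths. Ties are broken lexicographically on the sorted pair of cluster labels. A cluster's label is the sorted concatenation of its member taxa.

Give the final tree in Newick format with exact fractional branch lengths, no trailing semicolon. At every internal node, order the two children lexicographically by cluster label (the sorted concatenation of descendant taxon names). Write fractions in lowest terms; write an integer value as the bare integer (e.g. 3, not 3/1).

iteration 1: select B,U (d=2, Q=-113); attach at lengths (7/10, 13/10); label the merged cluster BU
  updated: d(BU,F)=15, d(BU,H)=13, d(BU,K)=12, d(BU,O)=5, d(BU,T)=19/2
iteration 2: select H,O (d=1, Q=-84); attach at lengths (4, -3); label the merged cluster HO
  updated: d(BU,HO)=17/2, d(F,HO)=6, d(HO,K)=25/2, d(HO,T)=14
iteration 3: select BU,HO (d=17/2, Q=-121/2); attach at lengths (59/12, 43/12); label the merged cluster BHOU
  updated: d(BHOU,F)=25/4, d(BHOU,K)=8, d(BHOU,T)=15/2
iteration 4: select BHOU,K (d=8, Q=-119/4); attach at lengths (55/16, 73/16); label the merged cluster BHKOU
  updated: d(BHKOU,F)=37/8, d(BHKOU,T)=9/4
iteration 5: select BHKOU,F (d=37/8, Q=-71/8); attach at lengths (39/16, 35/16); label the merged cluster BFHKOU
  updated: d(BFHKOU,T)=-3/16
iteration 6: select BFHKOU,T (d=-3/16); attach at lengths (-3/32, -3/32); label the merged cluster BFHKOTU
final tree: (((((B:7/10,U:13/10):59/12,(H:4,O:-3):43/12):55/16,K:73/16):39/16,F:35/16):-3/32,T:-3/32)
total length: 383/16

(((((B:7/10,U:13/10):59/12,(H:4,O:-3):43/12):55/16,K:73/16):39/16,F:35/16):-3/32,T:-3/32)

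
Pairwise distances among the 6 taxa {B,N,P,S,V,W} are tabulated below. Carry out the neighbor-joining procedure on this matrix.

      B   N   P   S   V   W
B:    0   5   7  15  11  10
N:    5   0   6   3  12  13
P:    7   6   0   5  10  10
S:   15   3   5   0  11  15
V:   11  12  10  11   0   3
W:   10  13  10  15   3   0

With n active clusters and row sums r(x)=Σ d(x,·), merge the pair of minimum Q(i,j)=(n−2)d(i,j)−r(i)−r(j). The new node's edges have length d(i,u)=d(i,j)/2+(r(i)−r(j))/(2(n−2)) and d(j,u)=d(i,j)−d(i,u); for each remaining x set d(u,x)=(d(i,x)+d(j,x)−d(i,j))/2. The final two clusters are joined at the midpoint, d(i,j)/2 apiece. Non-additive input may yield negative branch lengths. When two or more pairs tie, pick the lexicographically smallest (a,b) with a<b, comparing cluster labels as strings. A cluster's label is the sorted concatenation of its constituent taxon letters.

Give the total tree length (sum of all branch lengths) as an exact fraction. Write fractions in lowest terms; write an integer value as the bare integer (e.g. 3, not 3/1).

1. join V+W (d=3, Q=-86) ⇒ VW; edges |V|=1, |W|=2
  updated: d(B,VW)=9, d(N,VW)=11, d(P,VW)=17/2, d(S,VW)=23/2
2. join N+S (d=3, Q=-101/2) ⇒ NS; edges |N|=-1/12, |S|=37/12
  updated: d(B,NS)=17/2, d(NS,P)=4, d(NS,VW)=39/4
3. join B+VW (d=9, Q=-135/4) ⇒ BVW; edges |B|=61/16, |VW|=83/16
  updated: d(BVW,NS)=37/8, d(BVW,P)=13/4
4. join BVW+NS (d=37/8, Q=-95/8) ⇒ BNSVW; edges |BVW|=31/16, |NS|=43/16
  updated: d(BNSVW,P)=21/16
5. join BNSVW+P (d=21/16) ⇒ BNPSVW; edges |BNSVW|=21/32, |P|=21/32
final tree: (((B:61/16,(V:1,W:2):83/16):31/16,(N:-1/12,S:37/12):43/16):21/32,P:21/32)
total length: 335/16

335/16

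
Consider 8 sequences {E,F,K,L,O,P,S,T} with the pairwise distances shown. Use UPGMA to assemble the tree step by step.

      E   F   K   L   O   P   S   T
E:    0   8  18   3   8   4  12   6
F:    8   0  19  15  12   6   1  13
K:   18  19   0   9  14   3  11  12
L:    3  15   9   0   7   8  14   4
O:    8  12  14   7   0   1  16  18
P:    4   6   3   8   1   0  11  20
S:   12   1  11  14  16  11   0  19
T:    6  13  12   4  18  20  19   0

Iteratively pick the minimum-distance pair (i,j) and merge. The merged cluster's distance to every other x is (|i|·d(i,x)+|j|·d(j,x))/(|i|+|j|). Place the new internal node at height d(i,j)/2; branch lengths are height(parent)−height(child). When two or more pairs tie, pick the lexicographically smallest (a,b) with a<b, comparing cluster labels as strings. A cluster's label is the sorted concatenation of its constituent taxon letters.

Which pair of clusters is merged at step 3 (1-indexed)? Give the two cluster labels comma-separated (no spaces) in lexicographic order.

E,L

iteration 1: select F,S (d=1); attach at lengths (1/2, 1/2); label the merged cluster FS
  updated: d(E,FS)=10, d(FS,K)=15, d(FS,L)=29/2, d(FS,O)=14, d(FS,P)=17/2, d(FS,T)=16
iteration 2: select O,P (d=1); attach at lengths (1/2, 1/2); label the merged cluster OP
  updated: d(E,OP)=6, d(FS,OP)=45/4, d(K,OP)=17/2, d(L,OP)=15/2, d(OP,T)=19
iteration 3: select E,L (d=3); attach at lengths (3/2, 3/2); label the merged cluster EL
  updated: d(EL,FS)=49/4, d(EL,K)=27/2, d(EL,OP)=27/4, d(EL,T)=5
iteration 4: select EL,T (d=5); attach at lengths (1, 5/2); label the merged cluster ELT
  updated: d(ELT,FS)=27/2, d(ELT,K)=13, d(ELT,OP)=65/6
iteration 5: select K,OP (d=17/2); attach at lengths (17/4, 15/4); label the merged cluster KOP
  updated: d(ELT,KOP)=104/9, d(FS,KOP)=25/2
iteration 6: select ELT,KOP (d=104/9); attach at lengths (59/18, 55/36); label the merged cluster EKLOPT
  updated: d(EKLOPT,FS)=13
iteration 7: select EKLOPT,FS (d=13); attach at lengths (13/18, 6); label the merged cluster EFKLOPST
final tree: ((((E:3/2,L:3/2):1,T:5/2):59/18,(K:17/4,(O:1/2,P:1/2):15/4):55/36):13/18,(F:1/2,S:1/2):6)
total length: 1009/36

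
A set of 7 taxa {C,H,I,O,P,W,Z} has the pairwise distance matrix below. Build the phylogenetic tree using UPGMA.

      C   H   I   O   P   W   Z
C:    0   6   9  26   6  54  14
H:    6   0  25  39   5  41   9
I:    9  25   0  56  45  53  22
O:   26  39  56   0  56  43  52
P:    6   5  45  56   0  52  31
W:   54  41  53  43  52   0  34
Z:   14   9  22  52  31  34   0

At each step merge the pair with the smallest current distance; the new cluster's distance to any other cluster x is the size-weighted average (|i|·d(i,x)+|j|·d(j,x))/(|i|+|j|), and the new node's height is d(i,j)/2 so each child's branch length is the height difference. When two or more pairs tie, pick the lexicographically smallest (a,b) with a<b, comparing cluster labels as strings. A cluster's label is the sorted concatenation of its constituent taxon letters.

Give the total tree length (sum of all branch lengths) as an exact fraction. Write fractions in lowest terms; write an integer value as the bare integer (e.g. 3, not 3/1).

1. join H+P (d=5) ⇒ HP; edges |H|=5/2, |P|=5/2
  updated: d(C,HP)=6, d(HP,I)=35, d(HP,O)=95/2, d(HP,W)=93/2, d(HP,Z)=20
2. join C+HP (d=6) ⇒ CHP; edges |C|=3, |HP|=1/2
  updated: d(CHP,I)=79/3, d(CHP,O)=121/3, d(CHP,W)=49, d(CHP,Z)=18
3. join CHP+Z (d=18) ⇒ CHPZ; edges |CHP|=6, |Z|=9
  updated: d(CHPZ,I)=101/4, d(CHPZ,O)=173/4, d(CHPZ,W)=181/4
4. join CHPZ+I (d=101/4) ⇒ CHIPZ; edges |CHPZ|=29/8, |I|=101/8
  updated: d(CHIPZ,O)=229/5, d(CHIPZ,W)=234/5
5. join O+W (d=43) ⇒ OW; edges |O|=43/2, |W|=43/2
  updated: d(CHIPZ,OW)=463/10
6. join CHIPZ+OW (d=463/10) ⇒ CHIOPWZ; edges |CHIPZ|=421/40, |OW|=33/20
final tree: ((((C:3,(H:5/2,P:5/2):1/2):6,Z:9):29/8,I:101/8):421/40,(O:43/2,W:43/2):33/20)
total length: 3797/40

3797/40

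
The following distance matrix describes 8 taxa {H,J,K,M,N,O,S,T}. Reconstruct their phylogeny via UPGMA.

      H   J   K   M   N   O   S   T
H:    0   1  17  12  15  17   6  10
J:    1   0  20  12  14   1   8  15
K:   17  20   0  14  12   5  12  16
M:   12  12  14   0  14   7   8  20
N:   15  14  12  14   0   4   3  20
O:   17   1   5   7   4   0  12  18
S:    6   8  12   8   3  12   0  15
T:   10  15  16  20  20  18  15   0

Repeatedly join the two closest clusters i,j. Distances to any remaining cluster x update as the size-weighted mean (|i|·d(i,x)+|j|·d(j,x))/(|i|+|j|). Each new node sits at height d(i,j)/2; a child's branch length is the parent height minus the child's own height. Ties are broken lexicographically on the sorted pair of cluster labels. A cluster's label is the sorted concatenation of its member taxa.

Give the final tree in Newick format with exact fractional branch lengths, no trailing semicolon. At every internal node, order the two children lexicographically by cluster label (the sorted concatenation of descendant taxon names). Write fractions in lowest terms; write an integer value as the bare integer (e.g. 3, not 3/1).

(((H:1/2,J:1/2):28/5,(((K:5/2,O:5/2):5/2,(N:3/2,S:3/2):7/2):3/8,M:43/8):29/40):143/70,T:57/7)

iteration 1: select H,J (d=1); attach at lengths (1/2, 1/2); label the merged cluster HJ
  updated: d(HJ,K)=37/2, d(HJ,M)=12, d(HJ,N)=29/2, d(HJ,O)=9, d(HJ,S)=7, d(HJ,T)=25/2
iteration 2: select N,S (d=3); attach at lengths (3/2, 3/2); label the merged cluster NS
  updated: d(HJ,NS)=43/4, d(K,NS)=12, d(M,NS)=11, d(NS,O)=8, d(NS,T)=35/2
iteration 3: select K,O (d=5); attach at lengths (5/2, 5/2); label the merged cluster KO
  updated: d(HJ,KO)=55/4, d(KO,M)=21/2, d(KO,NS)=10, d(KO,T)=17
iteration 4: select KO,NS (d=10); attach at lengths (5/2, 7/2); label the merged cluster KNOS
  updated: d(HJ,KNOS)=49/4, d(KNOS,M)=43/4, d(KNOS,T)=69/4
iteration 5: select KNOS,M (d=43/4); attach at lengths (3/8, 43/8); label the merged cluster KMNOS
  updated: d(HJ,KMNOS)=61/5, d(KMNOS,T)=89/5
iteration 6: select HJ,KMNOS (d=61/5); attach at lengths (28/5, 29/40); label the merged cluster HJKMNOS
  updated: d(HJKMNOS,T)=114/7
iteration 7: select HJKMNOS,T (d=114/7); attach at lengths (143/70, 57/7); label the merged cluster HJKMNOST
final tree: (((H:1/2,J:1/2):28/5,(((K:5/2,O:5/2):5/2,(N:3/2,S:3/2):7/2):3/8,M:43/8):29/40):143/70,T:57/7)
total length: 10433/280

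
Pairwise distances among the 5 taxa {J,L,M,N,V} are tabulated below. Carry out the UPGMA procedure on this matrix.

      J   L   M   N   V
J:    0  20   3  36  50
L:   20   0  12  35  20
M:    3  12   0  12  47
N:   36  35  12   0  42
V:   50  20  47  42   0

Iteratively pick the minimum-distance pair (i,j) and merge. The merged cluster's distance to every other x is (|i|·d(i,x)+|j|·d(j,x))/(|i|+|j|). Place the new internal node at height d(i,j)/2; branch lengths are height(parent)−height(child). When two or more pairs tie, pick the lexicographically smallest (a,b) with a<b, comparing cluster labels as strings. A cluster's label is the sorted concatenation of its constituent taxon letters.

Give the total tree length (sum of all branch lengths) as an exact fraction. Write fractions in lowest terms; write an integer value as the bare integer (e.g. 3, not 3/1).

iteration 1: select J,M (d=3); attach at lengths (3/2, 3/2); label the merged cluster JM
  updated: d(JM,L)=16, d(JM,N)=24, d(JM,V)=97/2
iteration 2: select JM,L (d=16); attach at lengths (13/2, 8); label the merged cluster JLM
  updated: d(JLM,N)=83/3, d(JLM,V)=39
iteration 3: select JLM,N (d=83/3); attach at lengths (35/6, 83/6); label the merged cluster JLMN
  updated: d(JLMN,V)=159/4
iteration 4: select JLMN,V (d=159/4); attach at lengths (145/24, 159/8); label the merged cluster JLMNV
final tree: ((((J:3/2,M:3/2):13/2,L:8):35/6,N:83/6):145/24,V:159/8)
total length: 757/12

757/12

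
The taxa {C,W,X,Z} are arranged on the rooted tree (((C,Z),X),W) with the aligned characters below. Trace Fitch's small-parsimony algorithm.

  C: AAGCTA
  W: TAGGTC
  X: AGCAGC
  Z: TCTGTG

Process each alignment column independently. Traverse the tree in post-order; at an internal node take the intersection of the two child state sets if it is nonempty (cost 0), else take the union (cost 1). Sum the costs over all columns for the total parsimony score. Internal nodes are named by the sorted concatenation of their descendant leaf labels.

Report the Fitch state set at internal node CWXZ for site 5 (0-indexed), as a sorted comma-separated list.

C

CZ@0: {A} ∪ {T} = {A,T} (union, +1)
CXZ@0: {A,T} ∩ {A} = {A} (intersection, +0)
CWXZ@0: {A} ∪ {T} = {A,T} (union, +1)
CZ@1: {A} ∪ {C} = {A,C} (union, +1)
CXZ@1: {A,C} ∪ {G} = {A,C,G} (union, +1)
CWXZ@1: {A,C,G} ∩ {A} = {A} (intersection, +0)
CZ@2: {G} ∪ {T} = {G,T} (union, +1)
CXZ@2: {G,T} ∪ {C} = {C,G,T} (union, +1)
CWXZ@2: {C,G,T} ∩ {G} = {G} (intersection, +0)
CZ@3: {C} ∪ {G} = {C,G} (union, +1)
CXZ@3: {C,G} ∪ {A} = {A,C,G} (union, +1)
CWXZ@3: {A,C,G} ∩ {G} = {G} (intersection, +0)
CZ@4: {T} ∩ {T} = {T} (intersection, +0)
CXZ@4: {T} ∪ {G} = {G,T} (union, +1)
CWXZ@4: {G,T} ∩ {T} = {T} (intersection, +0)
CZ@5: {A} ∪ {G} = {A,G} (union, +1)
CXZ@5: {A,G} ∪ {C} = {A,C,G} (union, +1)
CWXZ@5: {A,C,G} ∩ {C} = {C} (intersection, +0)
per-site changes: [2, 2, 2, 2, 1, 2]; total = 11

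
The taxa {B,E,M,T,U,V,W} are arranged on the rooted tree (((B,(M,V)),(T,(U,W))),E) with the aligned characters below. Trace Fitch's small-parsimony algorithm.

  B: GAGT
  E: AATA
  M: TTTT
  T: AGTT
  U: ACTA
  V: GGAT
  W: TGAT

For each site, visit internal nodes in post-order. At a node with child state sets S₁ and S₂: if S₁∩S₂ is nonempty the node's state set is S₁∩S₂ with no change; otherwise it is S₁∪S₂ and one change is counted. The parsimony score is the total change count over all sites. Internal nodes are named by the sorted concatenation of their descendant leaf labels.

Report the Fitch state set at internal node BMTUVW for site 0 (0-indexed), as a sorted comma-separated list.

A,G

site 0, node MV: M={T} ∪ V={G} → {G,T} (+1)
site 0, node BMV: B={G} ∩ MV={G,T} → {G} (+0)
site 0, node UW: U={A} ∪ W={T} → {A,T} (+1)
site 0, node TUW: T={A} ∩ UW={A,T} → {A} (+0)
site 0, node BMTUVW: BMV={G} ∪ TUW={A} → {A,G} (+1)
site 0, node BEMTUVW: BMTUVW={A,G} ∩ E={A} → {A} (+0)
site 1, node MV: M={T} ∪ V={G} → {G,T} (+1)
site 1, node BMV: B={A} ∪ MV={G,T} → {A,G,T} (+1)
site 1, node UW: U={C} ∪ W={G} → {C,G} (+1)
site 1, node TUW: T={G} ∩ UW={C,G} → {G} (+0)
site 1, node BMTUVW: BMV={A,G,T} ∩ TUW={G} → {G} (+0)
site 1, node BEMTUVW: BMTUVW={G} ∪ E={A} → {A,G} (+1)
site 2, node MV: M={T} ∪ V={A} → {A,T} (+1)
site 2, node BMV: B={G} ∪ MV={A,T} → {A,G,T} (+1)
site 2, node UW: U={T} ∪ W={A} → {A,T} (+1)
site 2, node TUW: T={T} ∩ UW={A,T} → {T} (+0)
site 2, node BMTUVW: BMV={A,G,T} ∩ TUW={T} → {T} (+0)
site 2, node BEMTUVW: BMTUVW={T} ∩ E={T} → {T} (+0)
site 3, node MV: M={T} ∩ V={T} → {T} (+0)
site 3, node BMV: B={T} ∩ MV={T} → {T} (+0)
site 3, node UW: U={A} ∪ W={T} → {A,T} (+1)
site 3, node TUW: T={T} ∩ UW={A,T} → {T} (+0)
site 3, node BMTUVW: BMV={T} ∩ TUW={T} → {T} (+0)
site 3, node BEMTUVW: BMTUVW={T} ∪ E={A} → {A,T} (+1)
per-site changes: [3, 4, 3, 2]; total = 12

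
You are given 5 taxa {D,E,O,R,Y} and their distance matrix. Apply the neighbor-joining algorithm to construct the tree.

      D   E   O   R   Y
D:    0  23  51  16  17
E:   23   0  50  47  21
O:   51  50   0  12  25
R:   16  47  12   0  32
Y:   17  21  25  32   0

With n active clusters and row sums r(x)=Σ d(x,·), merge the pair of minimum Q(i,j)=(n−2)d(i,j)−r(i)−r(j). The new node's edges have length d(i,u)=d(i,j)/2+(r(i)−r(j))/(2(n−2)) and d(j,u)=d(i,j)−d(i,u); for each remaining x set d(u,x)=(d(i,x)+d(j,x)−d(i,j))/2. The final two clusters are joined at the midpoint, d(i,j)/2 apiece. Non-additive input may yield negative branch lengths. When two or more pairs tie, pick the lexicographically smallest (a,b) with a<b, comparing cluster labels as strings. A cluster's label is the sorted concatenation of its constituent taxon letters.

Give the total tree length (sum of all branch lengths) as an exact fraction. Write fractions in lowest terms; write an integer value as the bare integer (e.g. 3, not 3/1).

247/4

iteration 1: select O,R (d=12, Q=-209); attach at lengths (67/6, 5/6); label the merged cluster OR
  updated: d(D,OR)=55/2, d(E,OR)=85/2, d(OR,Y)=45/2
iteration 2: select D,E (d=23, Q=-108); attach at lengths (27/4, 65/4); label the merged cluster DE
  updated: d(DE,OR)=47/2, d(DE,Y)=15/2
iteration 3: select DE,OR (d=47/2, Q=-107/2); attach at lengths (17/4, 77/4); label the merged cluster DEOR
  updated: d(DEOR,Y)=13/4
iteration 4: select DEOR,Y (d=13/4); attach at lengths (13/8, 13/8); label the merged cluster DEORY
final tree: (((D:27/4,E:65/4):17/4,(O:67/6,R:5/6):77/4):13/8,Y:13/8)
total length: 247/4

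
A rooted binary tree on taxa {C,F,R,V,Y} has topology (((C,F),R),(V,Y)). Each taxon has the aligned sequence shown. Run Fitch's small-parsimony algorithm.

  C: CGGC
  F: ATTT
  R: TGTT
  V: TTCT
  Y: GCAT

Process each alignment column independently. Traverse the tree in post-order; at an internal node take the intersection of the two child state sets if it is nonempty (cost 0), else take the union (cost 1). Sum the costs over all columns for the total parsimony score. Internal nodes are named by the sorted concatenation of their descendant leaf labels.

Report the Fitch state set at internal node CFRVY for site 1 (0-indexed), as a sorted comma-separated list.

[col 0] CF: children C:{C}, F:{A} ∪→ {A,C}; cost 1
[col 0] CFR: children CF:{A,C}, R:{T} ∪→ {A,C,T}; cost 1
[col 0] VY: children V:{T}, Y:{G} ∪→ {G,T}; cost 1
[col 0] CFRVY: children CFR:{A,C,T}, VY:{G,T} ∩→ {T}; cost 0
[col 1] CF: children C:{G}, F:{T} ∪→ {G,T}; cost 1
[col 1] CFR: children CF:{G,T}, R:{G} ∩→ {G}; cost 0
[col 1] VY: children V:{T}, Y:{C} ∪→ {C,T}; cost 1
[col 1] CFRVY: children CFR:{G}, VY:{C,T} ∪→ {C,G,T}; cost 1
[col 2] CF: children C:{G}, F:{T} ∪→ {G,T}; cost 1
[col 2] CFR: children CF:{G,T}, R:{T} ∩→ {T}; cost 0
[col 2] VY: children V:{C}, Y:{A} ∪→ {A,C}; cost 1
[col 2] CFRVY: children CFR:{T}, VY:{A,C} ∪→ {A,C,T}; cost 1
[col 3] CF: children C:{C}, F:{T} ∪→ {C,T}; cost 1
[col 3] CFR: children CF:{C,T}, R:{T} ∩→ {T}; cost 0
[col 3] VY: children V:{T}, Y:{T} ∩→ {T}; cost 0
[col 3] CFRVY: children CFR:{T}, VY:{T} ∩→ {T}; cost 0
per-site changes: [3, 3, 3, 1]; total = 10

C,G,T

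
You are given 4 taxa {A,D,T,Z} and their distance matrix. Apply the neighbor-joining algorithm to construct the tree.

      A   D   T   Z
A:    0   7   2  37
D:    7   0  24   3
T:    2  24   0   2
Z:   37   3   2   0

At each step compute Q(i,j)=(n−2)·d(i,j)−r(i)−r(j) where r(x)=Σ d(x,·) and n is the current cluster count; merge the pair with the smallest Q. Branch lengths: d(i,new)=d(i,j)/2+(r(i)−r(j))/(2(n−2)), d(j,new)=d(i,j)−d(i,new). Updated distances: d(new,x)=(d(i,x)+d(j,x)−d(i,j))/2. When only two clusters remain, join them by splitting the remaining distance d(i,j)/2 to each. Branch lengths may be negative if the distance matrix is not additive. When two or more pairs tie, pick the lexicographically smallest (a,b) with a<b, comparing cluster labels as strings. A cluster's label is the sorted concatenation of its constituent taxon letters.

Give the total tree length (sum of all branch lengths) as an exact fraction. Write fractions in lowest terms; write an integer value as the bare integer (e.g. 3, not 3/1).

20

step 1: merge (A,T) at d=2, Q=-70; branch lengths A→11/2, T→-7/2; new cluster AT
  updated: d(AT,D)=29/2, d(AT,Z)=37/2
step 2: merge (AT,D) at d=29/2, Q=-36; branch lengths AT→15, D→-1/2; new cluster ADT
  updated: d(ADT,Z)=7/2
step 3: merge (ADT,Z) at d=7/2; branch lengths ADT→7/4, Z→7/4; new cluster ADTZ
final tree: (((A:11/2,T:-7/2):15,D:-1/2):7/4,Z:7/4)
total length: 20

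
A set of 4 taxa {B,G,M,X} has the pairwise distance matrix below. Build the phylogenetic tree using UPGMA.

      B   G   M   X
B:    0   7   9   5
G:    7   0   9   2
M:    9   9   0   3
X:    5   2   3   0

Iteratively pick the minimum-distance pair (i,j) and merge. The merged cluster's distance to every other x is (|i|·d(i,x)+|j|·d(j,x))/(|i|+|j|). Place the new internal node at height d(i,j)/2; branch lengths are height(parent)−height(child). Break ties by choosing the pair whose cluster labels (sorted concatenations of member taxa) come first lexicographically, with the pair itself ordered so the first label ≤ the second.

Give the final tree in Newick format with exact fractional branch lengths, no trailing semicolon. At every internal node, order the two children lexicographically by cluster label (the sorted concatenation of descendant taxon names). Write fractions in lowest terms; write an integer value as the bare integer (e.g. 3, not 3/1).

((B:3,(G:1,X:1):2):1/2,M:7/2)

iteration 1: select G,X (d=2); attach at lengths (1, 1); label the merged cluster GX
  updated: d(B,GX)=6, d(GX,M)=6
iteration 2: select B,GX (d=6); attach at lengths (3, 2); label the merged cluster BGX
  updated: d(BGX,M)=7
iteration 3: select BGX,M (d=7); attach at lengths (1/2, 7/2); label the merged cluster BGMX
final tree: ((B:3,(G:1,X:1):2):1/2,M:7/2)
total length: 11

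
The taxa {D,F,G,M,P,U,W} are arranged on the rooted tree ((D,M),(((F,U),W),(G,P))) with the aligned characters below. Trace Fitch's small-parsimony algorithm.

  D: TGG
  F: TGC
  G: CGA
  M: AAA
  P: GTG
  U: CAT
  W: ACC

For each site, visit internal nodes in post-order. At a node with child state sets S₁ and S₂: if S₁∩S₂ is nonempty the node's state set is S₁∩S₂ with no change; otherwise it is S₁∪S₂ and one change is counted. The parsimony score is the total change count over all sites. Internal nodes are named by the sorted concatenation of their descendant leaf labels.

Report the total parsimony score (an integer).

13

DM@0: {T} ∪ {A} = {A,T} (union, +1)
FU@0: {T} ∪ {C} = {C,T} (union, +1)
FUW@0: {C,T} ∪ {A} = {A,C,T} (union, +1)
GP@0: {C} ∪ {G} = {C,G} (union, +1)
FGPUW@0: {A,C,T} ∩ {C,G} = {C} (intersection, +0)
DFGMPUW@0: {A,T} ∪ {C} = {A,C,T} (union, +1)
DM@1: {G} ∪ {A} = {A,G} (union, +1)
FU@1: {G} ∪ {A} = {A,G} (union, +1)
FUW@1: {A,G} ∪ {C} = {A,C,G} (union, +1)
GP@1: {G} ∪ {T} = {G,T} (union, +1)
FGPUW@1: {A,C,G} ∩ {G,T} = {G} (intersection, +0)
DFGMPUW@1: {A,G} ∩ {G} = {G} (intersection, +0)
DM@2: {G} ∪ {A} = {A,G} (union, +1)
FU@2: {C} ∪ {T} = {C,T} (union, +1)
FUW@2: {C,T} ∩ {C} = {C} (intersection, +0)
GP@2: {A} ∪ {G} = {A,G} (union, +1)
FGPUW@2: {C} ∪ {A,G} = {A,C,G} (union, +1)
DFGMPUW@2: {A,G} ∩ {A,C,G} = {A,G} (intersection, +0)
per-site changes: [5, 4, 4]; total = 13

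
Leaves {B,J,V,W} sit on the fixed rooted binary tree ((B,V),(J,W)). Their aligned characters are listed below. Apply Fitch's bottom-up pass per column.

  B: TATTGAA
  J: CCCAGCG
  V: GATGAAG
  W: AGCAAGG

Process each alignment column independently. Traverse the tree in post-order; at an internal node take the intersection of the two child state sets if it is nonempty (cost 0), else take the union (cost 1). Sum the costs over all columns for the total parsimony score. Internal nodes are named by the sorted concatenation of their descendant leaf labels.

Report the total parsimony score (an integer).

site 0, node BV: B={T} ∪ V={G} → {G,T} (+1)
site 0, node JW: J={C} ∪ W={A} → {A,C} (+1)
site 0, node BJVW: BV={G,T} ∪ JW={A,C} → {A,C,G,T} (+1)
site 1, node BV: B={A} ∩ V={A} → {A} (+0)
site 1, node JW: J={C} ∪ W={G} → {C,G} (+1)
site 1, node BJVW: BV={A} ∪ JW={C,G} → {A,C,G} (+1)
site 2, node BV: B={T} ∩ V={T} → {T} (+0)
site 2, node JW: J={C} ∩ W={C} → {C} (+0)
site 2, node BJVW: BV={T} ∪ JW={C} → {C,T} (+1)
site 3, node BV: B={T} ∪ V={G} → {G,T} (+1)
site 3, node JW: J={A} ∩ W={A} → {A} (+0)
site 3, node BJVW: BV={G,T} ∪ JW={A} → {A,G,T} (+1)
site 4, node BV: B={G} ∪ V={A} → {A,G} (+1)
site 4, node JW: J={G} ∪ W={A} → {A,G} (+1)
site 4, node BJVW: BV={A,G} ∩ JW={A,G} → {A,G} (+0)
site 5, node BV: B={A} ∩ V={A} → {A} (+0)
site 5, node JW: J={C} ∪ W={G} → {C,G} (+1)
site 5, node BJVW: BV={A} ∪ JW={C,G} → {A,C,G} (+1)
site 6, node BV: B={A} ∪ V={G} → {A,G} (+1)
site 6, node JW: J={G} ∩ W={G} → {G} (+0)
site 6, node BJVW: BV={A,G} ∩ JW={G} → {G} (+0)
per-site changes: [3, 2, 1, 2, 2, 2, 1]; total = 13

13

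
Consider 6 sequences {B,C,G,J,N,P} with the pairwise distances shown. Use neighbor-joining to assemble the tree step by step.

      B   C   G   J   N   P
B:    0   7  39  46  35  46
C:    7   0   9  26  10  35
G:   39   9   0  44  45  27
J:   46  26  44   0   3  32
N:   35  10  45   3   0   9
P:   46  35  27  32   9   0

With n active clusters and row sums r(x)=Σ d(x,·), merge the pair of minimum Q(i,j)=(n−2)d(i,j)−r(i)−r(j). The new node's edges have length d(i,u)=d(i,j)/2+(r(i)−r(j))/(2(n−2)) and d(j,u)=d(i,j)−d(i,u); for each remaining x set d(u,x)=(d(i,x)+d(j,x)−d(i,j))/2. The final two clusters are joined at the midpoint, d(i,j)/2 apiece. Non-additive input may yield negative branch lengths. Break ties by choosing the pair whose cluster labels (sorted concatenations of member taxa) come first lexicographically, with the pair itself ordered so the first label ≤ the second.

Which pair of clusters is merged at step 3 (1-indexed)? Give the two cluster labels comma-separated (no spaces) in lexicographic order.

B,C

iteration 1: select J,N (d=3, Q=-241); attach at lengths (61/8, -37/8); label the merged cluster JN
  updated: d(B,JN)=39, d(C,JN)=33/2, d(G,JN)=43, d(JN,P)=19
iteration 2: select JN,P (d=19, Q=-375/2); attach at lengths (95/12, 133/12); label the merged cluster JNP
  updated: d(B,JNP)=33, d(C,JNP)=65/4, d(G,JNP)=51/2
iteration 3: select B,C (d=7, Q=-389/4); attach at lengths (243/16, -131/16); label the merged cluster BC
  updated: d(BC,G)=41/2, d(BC,JNP)=169/8
iteration 4: select BC,G (d=41/2, Q=-537/8); attach at lengths (129/16, 199/16); label the merged cluster BCG
  updated: d(BCG,JNP)=209/16
iteration 5: select BCG,JNP (d=209/16); attach at lengths (209/32, 209/32); label the merged cluster BCGJNP
final tree: (((B:243/16,C:-131/16):129/16,G:199/16):209/32,((J:61/8,N:-37/8):95/12,P:133/12):209/32)
total length: 1001/16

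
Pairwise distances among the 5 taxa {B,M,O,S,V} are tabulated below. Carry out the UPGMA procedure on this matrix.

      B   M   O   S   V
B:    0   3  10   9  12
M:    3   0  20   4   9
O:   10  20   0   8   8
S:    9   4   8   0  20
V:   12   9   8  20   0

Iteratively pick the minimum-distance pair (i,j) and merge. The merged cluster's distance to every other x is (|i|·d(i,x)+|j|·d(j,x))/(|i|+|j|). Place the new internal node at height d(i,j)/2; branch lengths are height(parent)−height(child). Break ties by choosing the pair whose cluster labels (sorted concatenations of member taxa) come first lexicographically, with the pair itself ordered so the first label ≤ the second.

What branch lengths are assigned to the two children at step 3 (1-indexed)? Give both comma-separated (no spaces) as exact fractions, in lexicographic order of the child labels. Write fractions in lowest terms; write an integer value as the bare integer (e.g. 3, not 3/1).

4,4

step 1: merge (B,M) at d=3; branch lengths B→3/2, M→3/2; new cluster BM
  updated: d(BM,O)=15, d(BM,S)=13/2, d(BM,V)=21/2
step 2: merge (BM,S) at d=13/2; branch lengths BM→7/4, S→13/4; new cluster BMS
  updated: d(BMS,O)=38/3, d(BMS,V)=41/3
step 3: merge (O,V) at d=8; branch lengths O→4, V→4; new cluster OV
  updated: d(BMS,OV)=79/6
step 4: merge (BMS,OV) at d=79/6; branch lengths BMS→10/3, OV→31/12; new cluster BMOSV
final tree: (((B:3/2,M:3/2):7/4,S:13/4):10/3,(O:4,V:4):31/12)
total length: 263/12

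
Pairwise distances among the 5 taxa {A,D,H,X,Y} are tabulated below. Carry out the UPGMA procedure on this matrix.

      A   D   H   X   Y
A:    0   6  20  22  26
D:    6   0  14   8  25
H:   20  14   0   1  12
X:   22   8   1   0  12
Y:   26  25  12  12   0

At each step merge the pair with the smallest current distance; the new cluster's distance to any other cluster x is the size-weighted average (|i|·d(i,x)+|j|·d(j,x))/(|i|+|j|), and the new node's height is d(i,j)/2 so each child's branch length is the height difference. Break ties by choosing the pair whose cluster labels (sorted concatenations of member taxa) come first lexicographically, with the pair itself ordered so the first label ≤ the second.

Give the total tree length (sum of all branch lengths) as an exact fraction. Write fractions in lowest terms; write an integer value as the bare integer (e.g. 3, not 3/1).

iteration 1: select H,X (d=1); attach at lengths (1/2, 1/2); label the merged cluster HX
  updated: d(A,HX)=21, d(D,HX)=11, d(HX,Y)=12
iteration 2: select A,D (d=6); attach at lengths (3, 3); label the merged cluster AD
  updated: d(AD,HX)=16, d(AD,Y)=51/2
iteration 3: select HX,Y (d=12); attach at lengths (11/2, 6); label the merged cluster HXY
  updated: d(AD,HXY)=115/6
iteration 4: select AD,HXY (d=115/6); attach at lengths (79/12, 43/12); label the merged cluster ADHXY
final tree: ((A:3,D:3):79/12,((H:1/2,X:1/2):11/2,Y:6):43/12)
total length: 86/3

86/3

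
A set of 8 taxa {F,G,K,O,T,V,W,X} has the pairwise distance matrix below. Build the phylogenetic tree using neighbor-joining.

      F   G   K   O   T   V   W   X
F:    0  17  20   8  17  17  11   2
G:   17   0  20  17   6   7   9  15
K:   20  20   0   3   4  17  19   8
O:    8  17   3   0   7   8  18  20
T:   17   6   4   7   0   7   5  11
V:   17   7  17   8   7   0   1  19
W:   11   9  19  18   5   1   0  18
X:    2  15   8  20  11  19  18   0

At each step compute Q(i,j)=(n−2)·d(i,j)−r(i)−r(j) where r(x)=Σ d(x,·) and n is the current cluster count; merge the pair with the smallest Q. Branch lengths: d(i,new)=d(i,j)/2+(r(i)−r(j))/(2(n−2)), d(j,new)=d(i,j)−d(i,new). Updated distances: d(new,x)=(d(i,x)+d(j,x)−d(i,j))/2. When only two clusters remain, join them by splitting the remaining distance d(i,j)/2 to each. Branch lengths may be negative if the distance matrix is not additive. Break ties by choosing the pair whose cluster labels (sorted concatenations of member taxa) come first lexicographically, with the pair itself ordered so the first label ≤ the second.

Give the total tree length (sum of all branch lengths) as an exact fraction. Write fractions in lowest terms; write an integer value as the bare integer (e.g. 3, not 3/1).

965/32

iteration 1: select F,X (d=2, Q=-173); attach at lengths (11/12, 13/12); label the merged cluster FX
  updated: d(FX,G)=15, d(FX,K)=13, d(FX,O)=13, d(FX,T)=13, d(FX,V)=17, d(FX,W)=27/2
iteration 2: select K,O (d=3, Q=-127); attach at lengths (5/2, 1/2); label the merged cluster KO
  updated: d(FX,KO)=23/2, d(G,KO)=17, d(KO,T)=4, d(KO,V)=11, d(KO,W)=17
iteration 3: select FX,KO (d=23/2, Q=-169/2); attach at lengths (111/16, 73/16); label the merged cluster FKOX
  updated: d(FKOX,G)=41/4, d(FKOX,T)=11/4, d(FKOX,V)=33/4, d(FKOX,W)=19/2
iteration 4: select V,W (d=1, Q=-179/4); attach at lengths (7/24, 17/24); label the merged cluster VW
  updated: d(FKOX,VW)=67/8, d(G,VW)=15/2, d(T,VW)=11/2
iteration 5: select FKOX,T (d=11/4, Q=-241/8); attach at lengths (101/32, -13/32); label the merged cluster FKOTX
  updated: d(FKOTX,G)=27/4, d(FKOTX,VW)=89/16
iteration 6: select FKOTX,G (d=27/4, Q=-317/16); attach at lengths (77/32, 139/32); label the merged cluster FGKOTX
  updated: d(FGKOTX,VW)=101/32
iteration 7: select FGKOTX,VW (d=101/32); attach at lengths (101/64, 101/64); label the merged cluster FGKOTVWX
final tree: (((((F:11/12,X:13/12):111/16,(K:5/2,O:1/2):73/16):101/32,T:-13/32):77/32,G:139/32):101/64,(V:7/24,W:17/24):101/64)
total length: 965/32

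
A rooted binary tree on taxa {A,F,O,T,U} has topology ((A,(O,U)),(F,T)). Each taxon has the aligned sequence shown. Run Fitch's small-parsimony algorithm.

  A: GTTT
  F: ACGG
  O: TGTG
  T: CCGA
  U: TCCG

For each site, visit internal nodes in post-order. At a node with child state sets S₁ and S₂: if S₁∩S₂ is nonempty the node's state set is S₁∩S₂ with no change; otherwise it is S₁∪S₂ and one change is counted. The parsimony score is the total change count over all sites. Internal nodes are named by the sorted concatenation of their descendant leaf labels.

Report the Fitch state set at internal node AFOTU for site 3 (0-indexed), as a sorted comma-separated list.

G

[col 0] OU: children O:{T}, U:{T} ∩→ {T}; cost 0
[col 0] AOU: children A:{G}, OU:{T} ∪→ {G,T}; cost 1
[col 0] FT: children F:{A}, T:{C} ∪→ {A,C}; cost 1
[col 0] AFOTU: children AOU:{G,T}, FT:{A,C} ∪→ {A,C,G,T}; cost 1
[col 1] OU: children O:{G}, U:{C} ∪→ {C,G}; cost 1
[col 1] AOU: children A:{T}, OU:{C,G} ∪→ {C,G,T}; cost 1
[col 1] FT: children F:{C}, T:{C} ∩→ {C}; cost 0
[col 1] AFOTU: children AOU:{C,G,T}, FT:{C} ∩→ {C}; cost 0
[col 2] OU: children O:{T}, U:{C} ∪→ {C,T}; cost 1
[col 2] AOU: children A:{T}, OU:{C,T} ∩→ {T}; cost 0
[col 2] FT: children F:{G}, T:{G} ∩→ {G}; cost 0
[col 2] AFOTU: children AOU:{T}, FT:{G} ∪→ {G,T}; cost 1
[col 3] OU: children O:{G}, U:{G} ∩→ {G}; cost 0
[col 3] AOU: children A:{T}, OU:{G} ∪→ {G,T}; cost 1
[col 3] FT: children F:{G}, T:{A} ∪→ {A,G}; cost 1
[col 3] AFOTU: children AOU:{G,T}, FT:{A,G} ∩→ {G}; cost 0
per-site changes: [3, 2, 2, 2]; total = 9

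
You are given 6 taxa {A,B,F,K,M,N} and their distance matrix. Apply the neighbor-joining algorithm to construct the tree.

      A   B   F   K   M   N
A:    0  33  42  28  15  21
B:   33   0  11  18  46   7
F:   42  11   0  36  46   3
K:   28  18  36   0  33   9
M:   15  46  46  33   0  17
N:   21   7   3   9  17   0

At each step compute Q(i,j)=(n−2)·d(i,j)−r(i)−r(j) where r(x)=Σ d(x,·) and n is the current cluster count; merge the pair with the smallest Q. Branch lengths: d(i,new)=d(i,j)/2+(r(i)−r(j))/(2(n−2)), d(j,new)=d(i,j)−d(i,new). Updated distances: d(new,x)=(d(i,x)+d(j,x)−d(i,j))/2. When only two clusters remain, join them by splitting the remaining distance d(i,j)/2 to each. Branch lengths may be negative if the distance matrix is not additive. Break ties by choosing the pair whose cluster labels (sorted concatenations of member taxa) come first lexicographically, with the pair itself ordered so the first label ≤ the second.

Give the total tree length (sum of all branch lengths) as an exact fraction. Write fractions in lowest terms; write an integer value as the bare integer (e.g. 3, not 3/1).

879/16

1. join A+M (d=15, Q=-236) ⇒ AM; edges |A|=21/4, |M|=39/4
  updated: d(AM,B)=32, d(AM,F)=73/2, d(AM,K)=23, d(AM,N)=23/2
2. join B+F (d=11, Q=-243/2) ⇒ BF; edges |B|=29/12, |F|=103/12
  updated: d(AM,BF)=115/4, d(BF,K)=43/2, d(BF,N)=-1/2
3. join AM+K (d=23, Q=-283/4) ⇒ AKM; edges |AM|=223/16, |K|=145/16
  updated: d(AKM,BF)=109/8, d(AKM,N)=-5/4
4. join AKM+BF (d=109/8, Q=-95/8) ⇒ ABFKM; edges |AKM|=103/16, |BF|=115/16
  updated: d(ABFKM,N)=-123/16
5. join ABFKM+N (d=-123/16) ⇒ ABFKMN; edges |ABFKM|=-123/32, |N|=-123/32
final tree: ((((A:21/4,M:39/4):223/16,K:145/16):103/16,(B:29/12,F:103/12):115/16):-123/32,N:-123/32)
total length: 879/16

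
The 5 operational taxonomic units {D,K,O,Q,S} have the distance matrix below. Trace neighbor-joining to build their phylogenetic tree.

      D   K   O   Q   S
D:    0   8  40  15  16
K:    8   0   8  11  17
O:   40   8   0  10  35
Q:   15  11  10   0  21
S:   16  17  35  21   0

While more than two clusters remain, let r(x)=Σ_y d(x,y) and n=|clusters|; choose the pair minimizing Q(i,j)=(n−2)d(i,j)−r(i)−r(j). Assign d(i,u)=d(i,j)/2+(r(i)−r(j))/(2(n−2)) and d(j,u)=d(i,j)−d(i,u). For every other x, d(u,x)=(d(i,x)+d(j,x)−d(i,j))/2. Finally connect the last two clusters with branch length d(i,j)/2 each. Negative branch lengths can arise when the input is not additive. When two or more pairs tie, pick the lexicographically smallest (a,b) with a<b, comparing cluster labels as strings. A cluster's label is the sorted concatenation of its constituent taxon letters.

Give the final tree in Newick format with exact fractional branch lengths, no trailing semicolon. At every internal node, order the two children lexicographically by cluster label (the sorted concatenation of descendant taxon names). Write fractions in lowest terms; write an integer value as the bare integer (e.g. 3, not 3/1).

((((D:19/3,S:29/3):59/8,K:-23/8):59/8,O:73/8):7/16,Q:7/16)

iteration 1: select D,S (d=16, Q=-120); attach at lengths (19/3, 29/3); label the merged cluster DS
  updated: d(DS,K)=9/2, d(DS,O)=59/2, d(DS,Q)=10
iteration 2: select DS,K (d=9/2, Q=-117/2); attach at lengths (59/8, -23/8); label the merged cluster DKS
  updated: d(DKS,O)=33/2, d(DKS,Q)=33/4
iteration 3: select DKS,O (d=33/2, Q=-139/4); attach at lengths (59/8, 73/8); label the merged cluster DKOS
  updated: d(DKOS,Q)=7/8
iteration 4: select DKOS,Q (d=7/8); attach at lengths (7/16, 7/16); label the merged cluster DKOQS
final tree: ((((D:19/3,S:29/3):59/8,K:-23/8):59/8,O:73/8):7/16,Q:7/16)
total length: 303/8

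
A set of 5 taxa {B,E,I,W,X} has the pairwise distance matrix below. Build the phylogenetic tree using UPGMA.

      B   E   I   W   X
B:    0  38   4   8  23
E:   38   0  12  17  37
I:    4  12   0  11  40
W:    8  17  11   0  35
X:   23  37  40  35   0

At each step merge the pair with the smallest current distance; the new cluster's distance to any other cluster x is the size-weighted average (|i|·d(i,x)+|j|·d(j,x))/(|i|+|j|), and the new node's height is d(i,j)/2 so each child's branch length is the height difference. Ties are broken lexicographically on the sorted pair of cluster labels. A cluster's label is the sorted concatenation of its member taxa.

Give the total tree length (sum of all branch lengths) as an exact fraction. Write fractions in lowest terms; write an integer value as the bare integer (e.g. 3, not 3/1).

step 1: merge (B,I) at d=4; branch lengths B→2, I→2; new cluster BI
  updated: d(BI,E)=25, d(BI,W)=19/2, d(BI,X)=63/2
step 2: merge (BI,W) at d=19/2; branch lengths BI→11/4, W→19/4; new cluster BIW
  updated: d(BIW,E)=67/3, d(BIW,X)=98/3
step 3: merge (BIW,E) at d=67/3; branch lengths BIW→77/12, E→67/6; new cluster BEIW
  updated: d(BEIW,X)=135/4
step 4: merge (BEIW,X) at d=135/4; branch lengths BEIW→137/24, X→135/8; new cluster BEIWX
final tree: ((((B:2,I:2):11/4,W:19/4):77/12,E:67/6):137/24,X:135/8)
total length: 155/3

155/3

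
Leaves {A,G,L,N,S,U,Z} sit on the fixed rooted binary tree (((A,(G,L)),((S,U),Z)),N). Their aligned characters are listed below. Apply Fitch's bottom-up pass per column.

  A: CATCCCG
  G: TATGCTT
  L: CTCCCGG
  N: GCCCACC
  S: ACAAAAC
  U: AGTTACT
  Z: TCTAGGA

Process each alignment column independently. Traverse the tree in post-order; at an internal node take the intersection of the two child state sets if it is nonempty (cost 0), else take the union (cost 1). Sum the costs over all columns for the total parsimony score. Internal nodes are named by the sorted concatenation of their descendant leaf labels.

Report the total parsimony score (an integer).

23

[col 0] GL: children G:{T}, L:{C} ∪→ {C,T}; cost 1
[col 0] AGL: children A:{C}, GL:{C,T} ∩→ {C}; cost 0
[col 0] SU: children S:{A}, U:{A} ∩→ {A}; cost 0
[col 0] SUZ: children SU:{A}, Z:{T} ∪→ {A,T}; cost 1
[col 0] AGLSUZ: children AGL:{C}, SUZ:{A,T} ∪→ {A,C,T}; cost 1
[col 0] AGLNSUZ: children AGLSUZ:{A,C,T}, N:{G} ∪→ {A,C,G,T}; cost 1
[col 1] GL: children G:{A}, L:{T} ∪→ {A,T}; cost 1
[col 1] AGL: children A:{A}, GL:{A,T} ∩→ {A}; cost 0
[col 1] SU: children S:{C}, U:{G} ∪→ {C,G}; cost 1
[col 1] SUZ: children SU:{C,G}, Z:{C} ∩→ {C}; cost 0
[col 1] AGLSUZ: children AGL:{A}, SUZ:{C} ∪→ {A,C}; cost 1
[col 1] AGLNSUZ: children AGLSUZ:{A,C}, N:{C} ∩→ {C}; cost 0
[col 2] GL: children G:{T}, L:{C} ∪→ {C,T}; cost 1
[col 2] AGL: children A:{T}, GL:{C,T} ∩→ {T}; cost 0
[col 2] SU: children S:{A}, U:{T} ∪→ {A,T}; cost 1
[col 2] SUZ: children SU:{A,T}, Z:{T} ∩→ {T}; cost 0
[col 2] AGLSUZ: children AGL:{T}, SUZ:{T} ∩→ {T}; cost 0
[col 2] AGLNSUZ: children AGLSUZ:{T}, N:{C} ∪→ {C,T}; cost 1
[col 3] GL: children G:{G}, L:{C} ∪→ {C,G}; cost 1
[col 3] AGL: children A:{C}, GL:{C,G} ∩→ {C}; cost 0
[col 3] SU: children S:{A}, U:{T} ∪→ {A,T}; cost 1
[col 3] SUZ: children SU:{A,T}, Z:{A} ∩→ {A}; cost 0
[col 3] AGLSUZ: children AGL:{C}, SUZ:{A} ∪→ {A,C}; cost 1
[col 3] AGLNSUZ: children AGLSUZ:{A,C}, N:{C} ∩→ {C}; cost 0
[col 4] GL: children G:{C}, L:{C} ∩→ {C}; cost 0
[col 4] AGL: children A:{C}, GL:{C} ∩→ {C}; cost 0
[col 4] SU: children S:{A}, U:{A} ∩→ {A}; cost 0
[col 4] SUZ: children SU:{A}, Z:{G} ∪→ {A,G}; cost 1
[col 4] AGLSUZ: children AGL:{C}, SUZ:{A,G} ∪→ {A,C,G}; cost 1
[col 4] AGLNSUZ: children AGLSUZ:{A,C,G}, N:{A} ∩→ {A}; cost 0
[col 5] GL: children G:{T}, L:{G} ∪→ {G,T}; cost 1
[col 5] AGL: children A:{C}, GL:{G,T} ∪→ {C,G,T}; cost 1
[col 5] SU: children S:{A}, U:{C} ∪→ {A,C}; cost 1
[col 5] SUZ: children SU:{A,C}, Z:{G} ∪→ {A,C,G}; cost 1
[col 5] AGLSUZ: children AGL:{C,G,T}, SUZ:{A,C,G} ∩→ {C,G}; cost 0
[col 5] AGLNSUZ: children AGLSUZ:{C,G}, N:{C} ∩→ {C}; cost 0
[col 6] GL: children G:{T}, L:{G} ∪→ {G,T}; cost 1
[col 6] AGL: children A:{G}, GL:{G,T} ∩→ {G}; cost 0
[col 6] SU: children S:{C}, U:{T} ∪→ {C,T}; cost 1
[col 6] SUZ: children SU:{C,T}, Z:{A} ∪→ {A,C,T}; cost 1
[col 6] AGLSUZ: children AGL:{G}, SUZ:{A,C,T} ∪→ {A,C,G,T}; cost 1
[col 6] AGLNSUZ: children AGLSUZ:{A,C,G,T}, N:{C} ∩→ {C}; cost 0
per-site changes: [4, 3, 3, 3, 2, 4, 4]; total = 23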